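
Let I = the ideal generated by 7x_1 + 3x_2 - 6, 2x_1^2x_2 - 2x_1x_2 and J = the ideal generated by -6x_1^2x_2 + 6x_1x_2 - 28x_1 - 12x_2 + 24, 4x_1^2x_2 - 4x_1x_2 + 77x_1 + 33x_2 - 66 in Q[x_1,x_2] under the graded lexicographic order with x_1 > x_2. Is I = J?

Since reduced Gröbner bases are canonical representatives of ideals under a given ordering, it suffices to compute and compare them.
Buchberger on the first generating set:
f_1 = 7x_1 + 3x_2 - 6, LT = x_1.
f_2 = 2x_1^2x_2 - 2x_1x_2, LT = x_1^2x_2.

S(f_1,f_2): lcm = x_1^2x_2. S = 3/7x_1x_2^2 + 1/7x_1x_2.
  leading term x_1x_2^2: subtract (3/49x_2^2)·f_1 from 3/7x_1x_2^2 + 1/7x_1x_2 → -9/49x_2^3 + 1/7x_1x_2 + 18/49x_2^2
  leading term x_2^3: no divisor's leading term divides it; move -9/49x_2^3 to the remainder.
  leading term x_1x_2: subtract (1/49x_2)·f_1 from 1/7x_1x_2 + 18/49x_2^2 → 15/49x_2^2 + 6/49x_2
  leading term x_2^2: no divisor's leading term divides it; move 15/49x_2^2 to the remainder.
  leading term x_2: no divisor's leading term divides it; move 6/49x_2 to the remainder.
  remainder -9/49x_2^3 + 15/49x_2^2 + 6/49x_2 ≠ 0; add g_3 = -9/49x_2^3 + 15/49x_2^2 + 6/49x_2 to the basis.

The other S-polynomials (S(f_1,g_3), S(f_2,g_3)) all reduce to 0 modulo the current basis, so we have a Gröbner basis.
Inter-reduce: drop elements whose leading term is divisible by another's, tail-reduce, and make monic.
Reduced Gröbner basis: {x_2^3 - 5/3x_2^2 - 2/3x_2, x_1 + 3/7x_2 - 6/7}.

Buchberger on the second generating set:
h_1 = -6x_1^2x_2 + 6x_1x_2 - 28x_1 - 12x_2 + 24, LT = x_1^2x_2.
h_2 = 4x_1^2x_2 - 4x_1x_2 + 77x_1 + 33x_2 - 66, LT = x_1^2x_2.

S(h_1,h_2): lcm = x_1^2x_2. S = -175/12x_1 - 25/4x_2 + 25/2.
  leading term x_1: no divisor's leading term divides it; move -175/12x_1 to the remainder.
  leading term x_2: no divisor's leading term divides it; move -25/4x_2 to the remainder.
  leading term 1: no divisor's leading term divides it; move 25/2 to the remainder.
  remainder -175/12x_1 - 25/4x_2 + 25/2 ≠ 0; add k_3 = -175/12x_1 - 25/4x_2 + 25/2 to the basis.

S(h_1,k_3): lcm = x_1^2x_2. S = -3/7x_1x_2^2 - 1/7x_1x_2 + 14/3x_1 + 2x_2 - 4.
  leading term x_1x_2^2: subtract (36/1225x_2^2)·k_3 from -3/7x_1x_2^2 - 1/7x_1x_2 + 14/3x_1 + 2x_2 - 4 → 9/49x_2^3 - 1/7x_1x_2 - 18/49x_2^2 + 14/3x_1 + 2x_2 - 4
  leading term x_2^3: no divisor's leading term divides it; move 9/49x_2^3 to the remainder.
  leading term x_1x_2: subtract (12/1225x_2)·k_3 from -1/7x_1x_2 - 18/49x_2^2 + 14/3x_1 + 2x_2 - 4 → -15/49x_2^2 + 14/3x_1 + 92/49x_2 - 4
  leading term x_2^2: no divisor's leading term divides it; move -15/49x_2^2 to the remainder.
  leading term x_1: subtract (-8/25)·k_3 from 14/3x_1 + 92/49x_2 - 4 → -6/49x_2
  leading term x_2: no divisor's leading term divides it; move -6/49x_2 to the remainder.
  remainder 9/49x_2^3 - 15/49x_2^2 - 6/49x_2 ≠ 0; add k_4 = 9/49x_2^3 - 15/49x_2^2 - 6/49x_2 to the basis.

The other S-polynomials (S(h_2,k_3), S(h_1,k_4), S(h_2,k_4), S(k_3,k_4)) all reduce to 0 modulo the current basis, so we have a Gröbner basis.
Inter-reduce: drop elements whose leading term is divisible by another's, tail-reduce, and make monic.
Reduced Gröbner basis: {x_2^3 - 5/3x_2^2 - 2/3x_2, x_1 + 3/7x_2 - 6/7}.

The two bases agree; hence the ideals are identical.
The same test decides containment: I ⊆ J iff every generator of I reduces to 0 modulo a Gröbner basis of J.

Yes, the ideals are equal.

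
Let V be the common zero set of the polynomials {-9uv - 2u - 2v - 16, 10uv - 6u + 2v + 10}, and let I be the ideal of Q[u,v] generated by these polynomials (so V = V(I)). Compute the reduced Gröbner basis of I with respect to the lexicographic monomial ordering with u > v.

G = {u + 1/37v + 35/37, v^2 + 27v - 58}

f_1 = -9uv - 2u - 2v - 16, LT = uv.
f_2 = 10uv - 6u + 2v + 10, LT = uv.

S(f_1,f_2): lcm = uv. S = 37/45u + 1/45v + 7/9.
  leading term u: no divisor's leading term divides it; move 37/45u to the remainder.
  leading term v: no divisor's leading term divides it; move 1/45v to the remainder.
  leading term 1: no divisor's leading term divides it; move 7/9 to the remainder.
  remainder 37/45u + 1/45v + 7/9 ≠ 0; add g_3 = 37/45u + 1/45v + 7/9 to the basis.

S(f_1,g_3): lcm = uv. S = 2/9u - 1/37v^2 - 241/333v + 16/9.
  leading term u: subtract (10/37)·g_3 from 2/9u - 1/37v^2 - 241/333v + 16/9 → -1/37v^2 - 27/37v + 58/37
  leading term v^2: no divisor's leading term divides it; move -1/37v^2 to the remainder.
  leading term v: no divisor's leading term divides it; move -27/37v to the remainder.
  leading term 1: no divisor's leading term divides it; move 58/37 to the remainder.
  remainder -1/37v^2 - 27/37v + 58/37 ≠ 0; add g_4 = -1/37v^2 - 27/37v + 58/37 to the basis.

The other S-polynomials (S(f_2,g_3), S(f_1,g_4), S(f_2,g_4), S(g_3,g_4)) all reduce to 0 modulo the current basis, so we have a Gröbner basis.
Inter-reduce: drop elements whose leading term is divisible by another's, tail-reduce, and make monic.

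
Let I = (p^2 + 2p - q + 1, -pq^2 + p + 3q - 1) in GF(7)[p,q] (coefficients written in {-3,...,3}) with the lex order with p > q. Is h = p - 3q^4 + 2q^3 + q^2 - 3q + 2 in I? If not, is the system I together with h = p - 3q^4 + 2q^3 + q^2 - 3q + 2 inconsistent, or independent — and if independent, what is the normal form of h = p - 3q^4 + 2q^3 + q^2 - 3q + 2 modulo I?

First compute the reduced Gröbner basis of I by Buchberger's algorithm.
f_1 = p^2 + 2p - q + 1, LT = p^2.
f_2 = -pq^2 + p + 3q - 1, LT = pq^2.

S(f_1,f_2): lcm = p^2q^2. S = p^2 + 2pq^2 + 3pq - p - q^3 + q^2.
  reduce S modulo (f_1, f_2):
  remainder 3pq - p - q^3 + q^2 - 3 ≠ 0; add k_3 = 3pq - p - q^3 + q^2 - 3 to the basis.

S(f_2,k_3): lcm = pq^2. S = -2pq - p - 2q^4 + 2q^3 - 2q + 1.
  reduce S modulo (f_1, f_2, k_3):
  remainder 3p - 2q^4 - q^3 + 3q^2 - 2q - 1 ≠ 0; add k_4 = 3p - 2q^4 - q^3 + 3q^2 - 2q - 1 to the basis.

S(f_2,k_4): lcm = pq^2. S = -p + 3q^6 - 2q^5 - q^4 + 3q^3 - 2q^2 - 3q + 1.
  reduce S modulo (f_1, f_2, k_3, k_4):
  remainder 3q^6 - 2q^5 + 3q^4 - 2q^3 - q^2 + q + 3 ≠ 0; add k_5 = 3q^6 - 2q^5 + 3q^4 - 2q^3 - q^2 + q + 3 to the basis.

S(k_3,k_4): lcm = pq. S = 2p + 3q^5 - 2q^4 + q^3 + q^2 - 2q - 1.
  reduce S modulo (f_1, f_2, k_3, k_4, k_5):
  remainder 3q^5 - 3q^4 - 3q^3 - q^2 - 3q + 2 ≠ 0; add k_6 = 3q^5 - 3q^4 - 3q^3 - q^2 - 3q + 2 to the basis.

The other S-polynomials (S(f_1,k_3), S(f_1,k_4), S(f_1,k_5), S(f_2,k_5), S(k_3,k_5), S(k_4,k_5), S(f_1,k_6), S(f_2,k_6), S(k_3,k_6), S(k_4,k_6), S(k_5,k_6)) all reduce to 0 modulo the current basis, so we have a Gröbner basis.
Inter-reduce: drop elements whose leading term is divisible by another's, tail-reduce, and make monic.
Reduced Gröbner basis: {p - 3q^4 + 2q^3 + q^2 - 3q + 2, q^5 - q^4 - q^3 + 2q^2 - q + 3}.
Label its elements g_1 = p - 3q^4 + 2q^3 + q^2 - 3q + 2, g_2 = q^5 - q^4 - q^3 + 2q^2 - q + 3.

Reduce h = p - 3q^4 + 2q^3 + q^2 - 3q + 2 modulo G:
  leading term p: subtract (1)·g_1 from p - 3q^4 + 2q^3 + q^2 - 3q + 2 → 0
  normal form = 0.
Since the normal form is 0, h ∈ I.

p - 3q^4 + 2q^3 + q^2 - 3q + 2 lies in I (it reduces to 0).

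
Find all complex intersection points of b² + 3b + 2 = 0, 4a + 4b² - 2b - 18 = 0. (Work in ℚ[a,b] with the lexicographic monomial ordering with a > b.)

Compute a lex Gröbner basis by Buchberger's algorithm.
f_1 = b² + 3b + 2, LT = b².
f_2 = 4a + 4b² - 2b - 18, LT = a.

The S-polynomials (S(f_1,f_2)) all reduce to 0 modulo the current basis, so we have a Gröbner basis.
Inter-reduce: drop elements whose leading term is divisible by another's, tail-reduce, and make monic.
Reduced Gröbner basis: {a - 7/2b - 13/2, b² + 3b + 2}.

Elimination: the polynomial b² + 3b + 2 lies in the elimination ideal for b, so b ∈ {-2, -1}. For each such b, the remaining basis elements (now univariate) give the rest of the solution.
  b = -2: the earlier basis element becomes a + ½ = 0, giving a = -1/2 — point (-1/2, -2).
  b = -1: the earlier basis element becomes a - 3 = 0, giving a = 3 — point (3, -1).

{(-1/2, -2), (3, -1)}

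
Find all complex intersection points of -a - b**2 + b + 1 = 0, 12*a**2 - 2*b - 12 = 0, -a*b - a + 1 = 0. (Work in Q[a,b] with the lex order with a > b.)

Compute a lex Gröbner basis by Buchberger's algorithm.
f_1 = -a - b**2 + b + 1, LT = a.
f_2 = 12*a**2 - 2*b - 12, LT = a**2.
f_3 = -a*b - a + 1, LT = a*b.

S(f_1,f_2): lcm = a**2. S = a*b**2 - a*b - a + 1/6*b + 1.
  leading term a*b**2: subtract (-b**2)·f_1 from a*b**2 - a*b - a + 1/6*b + 1 → -a*b - a - b**4 + b**3 + b**2 + 1/6*b + 1
  leading term a*b: subtract (b)·f_1 from -a*b - a - b**4 + b**3 + b**2 + 1/6*b + 1 → -a - b**4 + 2*b**3 - 5/6*b + 1
  leading term a: subtract (1)·f_1 from -a - b**4 + 2*b**3 - 5/6*b + 1 → -b**4 + 2*b**3 + b**2 - 11/6*b
  leading term b**4: no divisor's leading term divides it; move -b**4 to the remainder.
  leading term b**3: no divisor's leading term divides it; move 2*b**3 to the remainder.
  leading term b**2: no divisor's leading term divides it; move b**2 to the remainder.
  leading term b: no divisor's leading term divides it; move -11/6*b to the remainder.
  remainder -b**4 + 2*b**3 + b**2 - 11/6*b ≠ 0; add h_4 = -b**4 + 2*b**3 + b**2 - 11/6*b to the basis.

S(f_1,f_3): lcm = a*b. S = -a + b**3 - b**2 - b + 1.
  leading term a: subtract (1)·f_1 from -a + b**3 - b**2 - b + 1 → b**3 - 2*b
  leading term b**3: no divisor's leading term divides it; move b**3 to the remainder.
  leading term b: no divisor's leading term divides it; move -2*b to the remainder.
  remainder b**3 - 2*b ≠ 0; add h_5 = b**3 - 2*b to the basis.

S(f_2,f_3): lcm = a**2*b. S = -a**2 + a - 1/6*b**2 - b.
  leading term a**2: subtract (a)·f_1 from -a**2 + a - 1/6*b**2 - b → a*b**2 - a*b - 1/6*b**2 - b
  leading term a*b**2: subtract (-b**2)·f_1 from a*b**2 - a*b - 1/6*b**2 - b → -a*b - b**4 + b**3 + 5/6*b**2 - b
  leading term a*b: subtract (b)·f_1 from -a*b - b**4 + b**3 + 5/6*b**2 - b → -b**4 + 2*b**3 - 1/6*b**2 - 2*b
  leading term b**4: subtract (1)·h_4 from -b**4 + 2*b**3 - 1/6*b**2 - 2*b → -7/6*b**2 - 1/6*b
  leading term b**2: no divisor's leading term divides it; move -7/6*b**2 to the remainder.
  leading term b: no divisor's leading term divides it; move -1/6*b to the remainder.
  remainder -7/6*b**2 - 1/6*b ≠ 0; add h_6 = -7/6*b**2 - 1/6*b to the basis.

S(f_1,h_4): leading monomials are coprime, so the S-polynomial reduces to 0 (Buchberger's first criterion).
S(f_2,h_4): leading monomials are coprime, so the S-polynomial reduces to 0 (Buchberger's first criterion).
S(f_3,h_4): lcm = a*b**4. S = 3*a*b**3 + a*b**2 - 11/6*a*b - b**3.
  leading term a*b**3: subtract (-3*b**3)·f_1 from 3*a*b**3 + a*b**2 - 11/6*a*b - b**3 → a*b**2 - 11/6*a*b - 3*b**5 + 3*b**4 + 2*b**3
  leading term a*b**2: subtract (-b**2)·f_1 from a*b**2 - 11/6*a*b - 3*b**5 + 3*b**4 + 2*b**3 → -11/6*a*b - 3*b**5 + 2*b**4 + 3*b**3 + b**2
  leading term a*b: subtract (11/6*b)·f_1 from -11/6*a*b - 3*b**5 + 2*b**4 + 3*b**3 + b**2 → -3*b**5 + 2*b**4 + 29/6*b**3 - 5/6*b**2 - 11/6*b
  leading term b**5: subtract (3*b)·h_4 from -3*b**5 + 2*b**4 + 29/6*b**3 - 5/6*b**2 - 11/6*b → -4*b**4 + 11/6*b**3 + 14/3*b**2 - 11/6*b
  leading term b**4: subtract (4)·h_4 from -4*b**4 + 11/6*b**3 + 14/3*b**2 - 11/6*b → -37/6*b**3 + 2/3*b**2 + 11/2*b
  leading term b**3: subtract (-37/6)·h_5 from -37/6*b**3 + 2/3*b**2 + 11/2*b → 2/3*b**2 - 41/6*b
  leading term b**2: subtract (-4/7)·h_6 from 2/3*b**2 - 41/6*b → -97/14*b
  leading term b: no divisor's leading term divides it; move -97/14*b to the remainder.
  remainder -97/14*b ≠ 0; add h_7 = -97/14*b to the basis.

S(f_1,h_5): leading monomials are coprime, so the S-polynomial reduces to 0 (Buchberger's first criterion).
S(f_2,h_5): leading monomials are coprime, so the S-polynomial reduces to 0 (Buchberger's first criterion).
S(f_3,h_5): lcm = a*b**3. S = a*b**2 + 2*a*b - b**2.
  leading term a*b**2: subtract (-b**2)·f_1 from a*b**2 + 2*a*b - b**2 → 2*a*b - b**4 + b**3
  leading term a*b: subtract (-2*b)·f_1 from 2*a*b - b**4 + b**3 → -b**4 - b**3 + 2*b**2 + 2*b
  leading term b**4: subtract (1)·h_4 from -b**4 - b**3 + 2*b**2 + 2*b → -3*b**3 + b**2 + 23/6*b
  leading term b**3: subtract (-3)·h_5 from -3*b**3 + b**2 + 23/6*b → b**2 - 13/6*b
  leading term b**2: subtract (-6/7)·h_6 from b**2 - 13/6*b → -97/42*b
  leading term b: subtract (1/3)·h_7 from -97/42*b → 0
  remainder 0.

S(h_4,h_5): lcm = b**4. S = -2*b**3 + b**2 + 11/6*b.
  leading term b**3: subtract (-2)·h_5 from -2*b**3 + b**2 + 11/6*b → b**2 - 13/6*b
  leading term b**2: subtract (-6/7)·h_6 from b**2 - 13/6*b → -97/42*b
  leading term b: subtract (1/3)·h_7 from -97/42*b → 0
  remainder 0.

S(f_1,h_6): leading monomials are coprime, so the S-polynomial reduces to 0 (Buchberger's first criterion).
S(f_2,h_6): leading monomials are coprime, so the S-polynomial reduces to 0 (Buchberger's first criterion).
S(f_3,h_6): lcm = a*b**2. S = 6/7*a*b - b.
  leading term a*b: subtract (-6/7*b)·f_1 from 6/7*a*b - b → -6/7*b**3 + 6/7*b**2 - 1/7*b
  leading term b**3: subtract (-6/7)·h_5 from -6/7*b**3 + 6/7*b**2 - 1/7*b → 6/7*b**2 - 13/7*b
  leading term b**2: subtract (-36/49)·h_6 from 6/7*b**2 - 13/7*b → -97/49*b
  leading term b: subtract (2/7)·h_7 from -97/49*b → 0
  remainder 0.

S(h_4,h_6): lcm = b**4. S = -15/7*b**3 - b**2 + 11/6*b.
  leading term b**3: subtract (-15/7)·h_5 from -15/7*b**3 - b**2 + 11/6*b → -b**2 - 103/42*b
  leading term b**2: subtract (6/7)·h_6 from -b**2 - 103/42*b → -97/42*b
  leading term b: subtract (1/3)·h_7 from -97/42*b → 0
  remainder 0.

S(h_5,h_6): lcm = b**3. S = -1/7*b**2 - 2*b.
  leading term b**2: subtract (6/49)·h_6 from -1/7*b**2 - 2*b → -97/49*b
  leading term b: subtract (2/7)·h_7 from -97/49*b → 0
  remainder 0.

S(f_1,h_7): leading monomials are coprime, so the S-polynomial reduces to 0 (Buchberger's first criterion).
S(f_2,h_7): leading monomials are coprime, so the S-polynomial reduces to 0 (Buchberger's first criterion).
S(f_3,h_7): lcm = a*b. S = a - 1.
  leading term a: subtract (-1)·f_1 from a - 1 → -b**2 + b
  leading term b**2: subtract (6/7)·h_6 from -b**2 + b → 8/7*b
  leading term b: subtract (-16/97)·h_7 from 8/7*b → 0
  remainder 0.

S(h_4,h_7): lcm = b**4. S = -2*b**3 - b**2 + 11/6*b.
  leading term b**3: subtract (-2)·h_5 from -2*b**3 - b**2 + 11/6*b → -b**2 - 13/6*b
  leading term b**2: subtract (6/7)·h_6 from -b**2 - 13/6*b → -85/42*b
  leading term b: subtract (85/291)·h_7 from -85/42*b → 0
  remainder 0.

S(h_5,h_7): lcm = b**3. S = -2*b.
  leading term b: subtract (28/97)·h_7 from -2*b → 0
  remainder 0.

S(h_6,h_7): lcm = b**2. S = 1/7*b.
  leading term b: subtract (-2/97)·h_7 from 1/7*b → 0
  remainder 0.

Every S-polynomial of the final basis reduces to 0, so we have a Gröbner basis.
Inter-reduce: drop elements whose leading term is divisible by another's, tail-reduce, and make monic.
Reduced Gröbner basis: {a - 1, b}.

Since the basis is lex-ordered, b is univariate in b. Its roots are {0}. Back-substituting each root into the other basis elements fixes the other coordinates.
  b = 0: the earlier basis element becomes a - 1 = 0, giving a = 1 — point (1, 0).
Substituting each solution back into the original system confirms all equations vanish.

{(1, 0)}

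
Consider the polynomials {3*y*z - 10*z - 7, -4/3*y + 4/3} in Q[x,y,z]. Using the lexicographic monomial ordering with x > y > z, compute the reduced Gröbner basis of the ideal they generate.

f_1 = 3*y*z - 10*z - 7, LT = y*z.
f_2 = -4/3*y + 4/3, LT = y.

S(f_1,f_2): lcm = y*z. S = -7/3*z - 7/3.
  leading term z: no divisor's leading term divides it; move -7/3*z to the remainder.
  leading term 1: no divisor's leading term divides it; move -7/3 to the remainder.
  remainder -7/3*z - 7/3 ≠ 0; add g_3 = -7/3*z - 7/3 to the basis.

S(f_1,g_3): lcm = y*z. S = -y - 10/3*z - 7/3.
  leading term y: subtract (3/4)·f_2 from -y - 10/3*z - 7/3 → -10/3*z - 10/3
  leading term z: subtract (10/7)·g_3 from -10/3*z - 10/3 → 0
  remainder 0.

S(f_2,g_3): leading monomials are coprime, so the S-polynomial reduces to 0 (Buchberger's first criterion).
Every S-polynomial of the final basis reduces to 0, so we have a Gröbner basis.
Inter-reduce: drop elements whose leading term is divisible by another's, tail-reduce, and make monic.

G = {y - 1, z + 1}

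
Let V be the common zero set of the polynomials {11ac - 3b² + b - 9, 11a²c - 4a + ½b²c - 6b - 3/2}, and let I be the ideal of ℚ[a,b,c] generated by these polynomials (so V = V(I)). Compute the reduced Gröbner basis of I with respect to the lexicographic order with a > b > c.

G = {ab² - ⅓ab + 5/3a + ⅙b²c - 2b - ½, ac - 3/11b² + 1/11b - 9/11, b⁴ - ⅔b³ + 11/18b²c² + 43/9b² - 22/3bc - 14/9b - 11/6c + 5}

Buchberger's algorithm terminates because the ascending chain of leading-term ideals stabilizes.

f_1 = 11ac - 3b² + b - 9, LT = ac.
f_2 = 11a²c - 4a + ½b²c - 6b - 3/2, LT = a²c.

S(f_1,f_2): lcm = a²c. S = -3/11ab² + 1/11ab - 5/11a - 1/22b²c + 6/11b + 3/22.
  leading term ab²: no divisor's leading term divides it; move -3/11ab² to the remainder.
  leading term ab: no divisor's leading term divides it; move 1/11ab to the remainder.
  leading term a: no divisor's leading term divides it; move -5/11a to the remainder.
  leading term b²c: no divisor's leading term divides it; move -1/22b²c to the remainder.
  leading term b: no divisor's leading term divides it; move 6/11b to the remainder.
  leading term 1: no divisor's leading term divides it; move 3/22 to the remainder.
  remainder -3/11ab² + 1/11ab - 5/11a - 1/22b²c + 6/11b + 3/22 ≠ 0; add g_3 = -3/11ab² + 1/11ab - 5/11a - 1/22b²c + 6/11b + 3/22 to the basis.

S(f_1,g_3): lcm = ab²c. S = ⅓abc - 5/3ac - 3/11b⁴ + 1/11b³ - ⅙b²c² - 9/11b² + 2bc + ½c.
  leading term abc: subtract (1/33b)·f_1 from ⅓abc - 5/3ac - 3/11b⁴ + 1/11b³ - ⅙b²c² - 9/11b² + 2bc + ½c → -5/3ac - 3/11b⁴ + 2/11b³ - ⅙b²c² - 28/33b² + 2bc + 3/11b + ½c
  leading term ac: subtract (-5/33)·f_1 from -5/3ac - 3/11b⁴ + 2/11b³ - ⅙b²c² - 28/33b² + 2bc + 3/11b + ½c → -3/11b⁴ + 2/11b³ - ⅙b²c² - 43/33b² + 2bc + 14/33b + ½c - 15/11
  leading term b⁴: no divisor's leading term divides it; move -3/11b⁴ to the remainder.
  leading term b³: no divisor's leading term divides it; move 2/11b³ to the remainder.
  leading term b²c²: no divisor's leading term divides it; move -⅙b²c² to the remainder.
  leading term b²: no divisor's leading term divides it; move -43/33b² to the remainder.
  leading term bc: no divisor's leading term divides it; move 2bc to the remainder.
  leading term b: no divisor's leading term divides it; move 14/33b to the remainder.
  leading term c: no divisor's leading term divides it; move ½c to the remainder.
  leading term 1: no divisor's leading term divides it; move -15/11 to the remainder.
  remainder -3/11b⁴ + 2/11b³ - ⅙b²c² - 43/33b² + 2bc + 14/33b + ½c - 15/11 ≠ 0; add g_4 = -3/11b⁴ + 2/11b³ - ⅙b²c² - 43/33b² + 2bc + 14/33b + ½c - 15/11 to the basis.

The other S-polynomials (S(f_2,g_3), S(f_1,g_4), S(f_2,g_4), S(g_3,g_4)) all reduce to 0 modulo the current basis, so we have a Gröbner basis.
Inter-reduce: drop elements whose leading term is divisible by another's, tail-reduce, and make monic.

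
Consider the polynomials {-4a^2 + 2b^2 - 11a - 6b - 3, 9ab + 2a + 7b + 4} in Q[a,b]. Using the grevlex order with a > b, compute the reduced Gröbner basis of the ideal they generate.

G = {b^3 - 25/9b^2 + 44/81a + 73/81b + 115/81, a^2 - 1/2b^2 + 11/4a + 3/2b + 3/4, ab + 2/9a + 7/9b + 4/9}

f_1 = -4a^2 + 2b^2 - 11a - 6b - 3, LT = a^2.
f_2 = 9ab + 2a + 7b + 4, LT = ab.

S(f_1,f_2): lcm = a^2b. S = -1/2b^3 - 2/9a^2 + 71/36ab + 3/2b^2 - 4/9a + 3/4b.
  leading term b^3: no divisor's leading term divides it; move -1/2b^3 to the remainder.
  leading term a^2: subtract (1/18)·f_1 from -2/9a^2 + 71/36ab + 3/2b^2 - 4/9a + 3/4b → 71/36ab + 25/18b^2 + 1/6a + 13/12b + 1/6
  leading term ab: subtract (71/324)·f_2 from 71/36ab + 25/18b^2 + 1/6a + 13/12b + 1/6 → 25/18b^2 - 22/81a - 73/162b - 115/162
  leading term b^2: no divisor's leading term divides it; move 25/18b^2 to the remainder.
  leading term a: no divisor's leading term divides it; move -22/81a to the remainder.
  leading term b: no divisor's leading term divides it; move -73/162b to the remainder.
  leading term 1: no divisor's leading term divides it; move -115/162 to the remainder.
  remainder -1/2b^3 + 25/18b^2 - 22/81a - 73/162b - 115/162 ≠ 0; add g_3 = -1/2b^3 + 25/18b^2 - 22/81a - 73/162b - 115/162 to the basis.

S(f_1,g_3): leading monomials are coprime, so the S-polynomial reduces to 0 (Buchberger's first criterion).
S(f_2,g_3): lcm = ab^3. S = 3ab^2 + 7/9b^3 - 44/81a^2 - 73/81ab + 4/9b^2 - 115/81a.
  leading term ab^2: subtract (1/3b)·f_2 from 3ab^2 + 7/9b^3 - 44/81a^2 - 73/81ab + 4/9b^2 - 115/81a → 7/9b^3 - 44/81a^2 - 127/81ab - 17/9b^2 - 115/81a - 4/3b
  leading term b^3: subtract (-14/9)·g_3 from 7/9b^3 - 44/81a^2 - 127/81ab - 17/9b^2 - 115/81a - 4/3b → -44/81a^2 - 127/81ab + 22/81b^2 - 1343/729a - 1483/729b - 805/729
  leading term a^2: subtract (11/81)·f_1 from -44/81a^2 - 127/81ab + 22/81b^2 - 1343/729a - 1483/729b - 805/729 → -127/81ab - 254/729a - 889/729b - 508/729
  leading term ab: subtract (-127/729)·f_2 from -127/81ab - 254/729a - 889/729b - 508/729 → 0
  remainder 0.

Every S-polynomial of the final basis reduces to 0, so we have a Gröbner basis.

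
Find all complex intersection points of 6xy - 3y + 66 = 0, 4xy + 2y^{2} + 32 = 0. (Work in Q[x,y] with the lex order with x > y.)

Compute a lex Gröbner basis by Buchberger's algorithm.
f_1 = 6xy - 3y + 66, LT = xy.
f_2 = 4xy + 2y^{2} + 32, LT = xy.

S(f_1,f_2): lcm = xy. S = -\tfrac{1}{2}y^{2} - \tfrac{1}{2}y + 3.
  leading term y^{2}: no divisor's leading term divides it; move -\tfrac{1}{2}y^{2} to the remainder.
  leading term y: no divisor's leading term divides it; move -\tfrac{1}{2}y to the remainder.
  leading term 1: no divisor's leading term divides it; move 3 to the remainder.
  remainder -\tfrac{1}{2}y^{2} - \tfrac{1}{2}y + 3 ≠ 0; add h_3 = -\tfrac{1}{2}y^{2} - \tfrac{1}{2}y + 3 to the basis.

S(f_1,h_3): lcm = xy^{2}. S = -xy + 6x - \tfrac{1}{2}y^{2} + 11y.
  leading term xy: subtract (-\tfrac{1}{6})·f_1 from -xy + 6x - \tfrac{1}{2}y^{2} + 11y → 6x - \tfrac{1}{2}y^{2} + \tfrac{21}{2}y + 11
  leading term x: no divisor's leading term divides it; move 6x to the remainder.
  leading term y^{2}: subtract (1)·h_3 from -\tfrac{1}{2}y^{2} + \tfrac{21}{2}y + 11 → 11y + 8
  leading term y: no divisor's leading term divides it; move 11y to the remainder.
  leading term 1: no divisor's leading term divides it; move 8 to the remainder.
  remainder 6x + 11y + 8 ≠ 0; add h_4 = 6x + 11y + 8 to the basis.

The other S-polynomials (S(f_2,h_3), S(f_1,h_4), S(f_2,h_4), S(h_3,h_4)) all reduce to 0 modulo the current basis, so we have a Gröbner basis.
Inter-reduce: drop elements whose leading term is divisible by another's, tail-reduce, and make monic.
Reduced Gröbner basis: {x + \tfrac{11}{6}y + \tfrac{4}{3}, y^{2} + y - 6}.

Elimination: the polynomial y^{2} + y - 6 lies in the elimination ideal for y, so y ∈ {-3, 2}. For each such y, the remaining basis elements (now univariate) give the rest of the solution.
  y = -3: the earlier basis element becomes x - \tfrac{25}{6} = 0, giving x = 25/6 — point (25/6, -3).
  y = 2: the earlier basis element becomes x + 5 = 0, giving x = -5 — point (-5, 2).
Each listed point satisfies every original equation (direct substitution).

{(25/6, -3), (-5, 2)}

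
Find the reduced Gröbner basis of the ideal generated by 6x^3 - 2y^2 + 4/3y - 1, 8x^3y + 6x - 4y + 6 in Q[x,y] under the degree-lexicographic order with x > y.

f_1 = 6x^3 - 2y^2 + 4/3y - 1, LT = x^3.
f_2 = 8x^3y + 6x - 4y + 6, LT = x^3y.

S(f_1,f_2): lcm = x^3y. S = -1/3y^3 + 2/9y^2 - 3/4x + 1/3y - 3/4.
  leading term y^3: no divisor's leading term divides it; move -1/3y^3 to the remainder.
  leading term y^2: no divisor's leading term divides it; move 2/9y^2 to the remainder.
  leading term x: no divisor's leading term divides it; move -3/4x to the remainder.
  leading term y: no divisor's leading term divides it; move 1/3y to the remainder.
  leading term 1: no divisor's leading term divides it; move -3/4 to the remainder.
  remainder -1/3y^3 + 2/9y^2 - 3/4x + 1/3y - 3/4 ≠ 0; add g_3 = -1/3y^3 + 2/9y^2 - 3/4x + 1/3y - 3/4 to the basis.

The other S-polynomials (S(f_1,g_3), S(f_2,g_3)) all reduce to 0 modulo the current basis, so we have a Gröbner basis.
Inter-reduce: drop elements whose leading term is divisible by another's, tail-reduce, and make monic.

G = {x^3 - 1/3y^2 + 2/9y - 1/6, y^3 - 2/3y^2 + 9/4x - y + 9/4}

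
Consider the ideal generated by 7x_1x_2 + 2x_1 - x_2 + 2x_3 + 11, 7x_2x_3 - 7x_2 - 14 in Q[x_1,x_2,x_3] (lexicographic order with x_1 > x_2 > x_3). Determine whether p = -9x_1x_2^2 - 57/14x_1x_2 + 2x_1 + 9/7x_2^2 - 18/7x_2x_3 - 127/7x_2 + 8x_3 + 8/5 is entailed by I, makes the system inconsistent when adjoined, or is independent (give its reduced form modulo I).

First compute the reduced Gröbner basis of I by Buchberger's algorithm.
f_1 = 7x_1x_2 + 2x_1 - x_2 + 2x_3 + 11, LT = x_1x_2.
f_2 = 7x_2x_3 - 7x_2 - 14, LT = x_2x_3.

S(f_1,f_2): lcm = x_1x_2x_3. S = x_1x_2 + 2/7x_1x_3 + 2x_1 - 1/7x_2x_3 + 2/7x_3^2 + 11/7x_3.
  leading term x_1x_2: subtract (1/7)·f_1 from x_1x_2 + 2/7x_1x_3 + 2x_1 - 1/7x_2x_3 + 2/7x_3^2 + 11/7x_3 → 2/7x_1x_3 + 12/7x_1 - 1/7x_2x_3 + 1/7x_2 + 2/7x_3^2 + 9/7x_3 - 11/7
  leading term x_1x_3: no divisor's leading term divides it; move 2/7x_1x_3 to the remainder.
  leading term x_1: no divisor's leading term divides it; move 12/7x_1 to the remainder.
  leading term x_2x_3: subtract (-1/49)·f_2 from -1/7x_2x_3 + 1/7x_2 + 2/7x_3^2 + 9/7x_3 - 11/7 → 2/7x_3^2 + 9/7x_3 - 13/7
  leading term x_3^2: no divisor's leading term divides it; move 2/7x_3^2 to the remainder.
  leading term x_3: no divisor's leading term divides it; move 9/7x_3 to the remainder.
  leading term 1: no divisor's leading term divides it; move -13/7 to the remainder.
  remainder 2/7x_1x_3 + 12/7x_1 + 2/7x_3^2 + 9/7x_3 - 13/7 ≠ 0; add h_3 = 2/7x_1x_3 + 12/7x_1 + 2/7x_3^2 + 9/7x_3 - 13/7 to the basis.

The other S-polynomials (S(f_1,h_3), S(f_2,h_3)) all reduce to 0 modulo the current basis, so we have a Gröbner basis.
Inter-reduce: drop elements whose leading term is divisible by another's, tail-reduce, and make monic.
Reduced Gröbner basis: {x_1x_2 + 2/7x_1 - 1/7x_2 + 2/7x_3 + 11/7, x_1x_3 + 6x_1 + x_3^2 + 9/2x_3 - 13/2, x_2x_3 - x_2 - 2}.
Label its elements g_1 = x_1x_2 + 2/7x_1 - 1/7x_2 + 2/7x_3 + 11/7, g_2 = x_1x_3 + 6x_1 + x_3^2 + 9/2x_3 - 13/2, g_3 = x_2x_3 - x_2 - 2.

Reduce p = -9x_1x_2^2 - 57/14x_1x_2 + 2x_1 + 9/7x_2^2 - 18/7x_2x_3 - 127/7x_2 + 8x_3 + 8/5 modulo G:
  leading term x_1x_2^2: subtract (-9x_2)·g_1 from -9x_1x_2^2 - 57/14x_1x_2 + 2x_1 + 9/7x_2^2 - 18/7x_2x_3 - 127/7x_2 + 8x_3 + 8/5 → -3/2x_1x_2 + 2x_1 - 4x_2 + 8x_3 + 8/5
  leading term x_1x_2: subtract (-3/2)·g_1 from -3/2x_1x_2 + 2x_1 - 4x_2 + 8x_3 + 8/5 → 17/7x_1 - 59/14x_2 + 59/7x_3 + 277/70
  leading term x_1: no divisor's leading term divides it; move 17/7x_1 to the remainder.
  leading term x_2: no divisor's leading term divides it; move -59/14x_2 to the remainder.
  leading term x_3: no divisor's leading term divides it; move 59/7x_3 to the remainder.
  leading term 1: no divisor's leading term divides it; move 277/70 to the remainder.
  normal form = 17/7x_1 - 59/14x_2 + 59/7x_3 + 277/70.
The normal form is nonzero, so p ∉ I. Since p minus its normal form lies in I, I + (p) = I + (r) where r = 17/7x_1 - 59/14x_2 + 59/7x_3 + 277/70; decide whether this ideal is the whole ring.
Run Buchberger on G together with r (pairs among the g_i already reduce to 0 since G is a Gröbner basis):
g_1 = x_1x_2 + 2/7x_1 - 1/7x_2 + 2/7x_3 + 11/7, LT = x_1x_2.
g_2 = x_1x_3 + 6x_1 + x_3^2 + 9/2x_3 - 13/2, LT = x_1x_3.
g_3 = x_2x_3 - x_2 - 2, LT = x_2x_3.
r = 17/7x_1 - 59/14x_2 + 59/7x_3 + 277/70, LT = x_1.

S(g_1,r): lcm = x_1x_2. S = 2/7x_1 + 59/34x_2^2 - 59/17x_2x_3 - 2109/1190x_2 + 2/7x_3 + 11/7.
  leading term x_1: subtract (2/17)·r from 2/7x_1 + 59/34x_2^2 - 59/17x_2x_3 - 2109/1190x_2 + 2/7x_3 + 11/7 → 59/34x_2^2 - 59/17x_2x_3 - 217/170x_2 - 12/17x_3 + 94/85
  leading term x_2^2: no divisor's leading term divides it; move 59/34x_2^2 to the remainder.
  leading term x_2x_3: subtract (-59/17)·g_3 from -59/17x_2x_3 - 217/170x_2 - 12/17x_3 + 94/85 → -807/170x_2 - 12/17x_3 - 496/85
  leading term x_2: no divisor's leading term divides it; move -807/170x_2 to the remainder.
  leading term x_3: no divisor's leading term divides it; move -12/17x_3 to the remainder.
  leading term 1: no divisor's leading term divides it; move -496/85 to the remainder.
  remainder 59/34x_2^2 - 807/170x_2 - 12/17x_3 - 496/85 ≠ 0; add m_5 = 59/34x_2^2 - 807/170x_2 - 12/17x_3 - 496/85 to the basis.

S(g_2,r): lcm = x_1x_3. S = 6x_1 + 59/34x_2x_3 - 42/17x_3^2 + 244/85x_3 - 13/2.
  leading term x_1: subtract (42/17)·r from 6x_1 + 59/34x_2x_3 - 42/17x_3^2 + 244/85x_3 - 13/2 → 59/34x_2x_3 + 177/17x_2 - 42/17x_3^2 - 1526/85x_3 - 2767/170
  leading term x_2x_3: subtract (59/34)·g_3 from 59/34x_2x_3 + 177/17x_2 - 42/17x_3^2 - 1526/85x_3 - 2767/170 → 413/34x_2 - 42/17x_3^2 - 1526/85x_3 - 2177/170
  leading term x_2: no divisor's leading term divides it; move 413/34x_2 to the remainder.
  leading term x_3^2: no divisor's leading term divides it; move -42/17x_3^2 to the remainder.
  leading term x_3: no divisor's leading term divides it; move -1526/85x_3 to the remainder.
  leading term 1: no divisor's leading term divides it; move -2177/170 to the remainder.
  remainder 413/34x_2 - 42/17x_3^2 - 1526/85x_3 - 2177/170 ≠ 0; add m_6 = 413/34x_2 - 42/17x_3^2 - 1526/85x_3 - 2177/170 to the basis.

S(g_1,m_6): lcm = x_1x_2. S = 12/59x_1x_3^2 + 436/295x_1x_3 + 2767/2065x_1 - 1/7x_2 + 2/7x_3 + 11/7.
  leading term x_1x_3^2: subtract (12/59x_3)·g_2 from 12/59x_1x_3^2 + 436/295x_1x_3 + 2767/2065x_1 - 1/7x_2 + 2/7x_3 + 11/7 → 76/295x_1x_3 + 2767/2065x_1 - 1/7x_2 - 12/59x_3^3 - 54/59x_3^2 + 664/413x_3 + 11/7
  leading term x_1x_3: subtract (76/295)·g_2 from 76/295x_1x_3 + 2767/2065x_1 - 1/7x_2 - 12/59x_3^3 - 54/59x_3^2 + 664/413x_3 + 11/7 → -85/413x_1 - 1/7x_2 - 12/59x_3^3 - 346/295x_3^2 + 926/2065x_3 + 6703/2065
  leading term x_1: subtract (-5/59)·r from -85/413x_1 - 1/7x_2 - 12/59x_3^3 - 346/295x_3^2 + 926/2065x_3 + 6703/2065 → -1/2x_2 - 12/59x_3^3 - 346/295x_3^2 + 343/295x_3 + 2113/590
  leading term x_2: subtract (-17/413)·m_6 from -1/2x_2 - 12/59x_3^3 - 346/295x_3^2 + 343/295x_3 + 2113/590 → -12/59x_3^3 - 376/295x_3^2 + 25/59x_3 + 901/295
  leading term x_3^3: no divisor's leading term divides it; move -12/59x_3^3 to the remainder.
  leading term x_3^2: no divisor's leading term divides it; move -376/295x_3^2 to the remainder.
  leading term x_3: no divisor's leading term divides it; move 25/59x_3 to the remainder.
  leading term 1: no divisor's leading term divides it; move 901/295 to the remainder.
  remainder -12/59x_3^3 - 376/295x_3^2 + 25/59x_3 + 901/295 ≠ 0; add m_7 = -12/59x_3^3 - 376/295x_3^2 + 25/59x_3 + 901/295 to the basis.

The other S-polynomials (S(g_1,g_2), S(g_1,g_3), S(g_2,g_3), S(g_3,r), S(g_1,m_5), S(g_2,m_5), S(g_3,m_5), S(r,m_5), S(g_2,m_6), S(g_3,m_6), S(r,m_6), S(m_5,m_6), S(g_1,m_7), S(g_2,m_7), S(g_3,m_7), S(r,m_7), S(m_5,m_7), S(m_6,m_7)) all reduce to 0 modulo the current basis, so we have a Gröbner basis.
Inter-reduce: drop elements whose leading term is divisible by another's, tail-reduce, and make monic.
Reduced Gröbner basis: {x_1 - 6/17x_3^2 + 77/85x_3 - 1/5, x_2 - 12/59x_3^2 - 436/295x_3 - 311/295, x_3^3 + 94/15x_3^2 - 25/12x_3 - 901/60}.
The reduced Gröbner basis of I + (p) is {x_1 - 6/17x_3^2 + 77/85x_3 - 1/5, x_2 - 12/59x_3^2 - 436/295x_3 - 311/295, x_3^3 + 94/15x_3^2 - 25/12x_3 - 901/60} ≠ {1}, a proper ideal, so the enlarged system stays consistent: p is independent of I, with normal form 17/7x_1 - 59/14x_2 + 59/7x_3 + 277/70.

-9x_1x_2^2 - 57/14x_1x_2 + 2x_1 + 9/7x_2^2 - 18/7x_2x_3 - 127/7x_2 + 8x_3 + 8/5 is independent of I; its normal form modulo I is 17/7x_1 - 59/14x_2 + 59/7x_3 + 277/70.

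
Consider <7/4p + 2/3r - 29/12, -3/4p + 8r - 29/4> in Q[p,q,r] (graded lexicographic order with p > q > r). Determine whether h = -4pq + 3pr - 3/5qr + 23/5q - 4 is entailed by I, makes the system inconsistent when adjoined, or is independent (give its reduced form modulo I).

Adjoining -4pq + 3pr - 3/5qr + 23/5q - 4 makes the ideal the whole ring: the system is inconsistent.

First compute the reduced Gröbner basis of I by Buchberger's algorithm.
f_1 = 7/4p + 2/3r - 29/12, LT = p.
f_2 = -3/4p + 8r - 29/4, LT = p.

S(f_1,f_2): lcm = p. S = 232/21r - 232/21.
  leading term r: no divisor's leading term divides it; move 232/21r to the remainder.
  leading term 1: no divisor's leading term divides it; move -232/21 to the remainder.
  remainder 232/21r - 232/21 ≠ 0; add k_3 = 232/21r - 232/21 to the basis.

The other S-polynomials (S(f_1,k_3), S(f_2,k_3)) all reduce to 0 modulo the current basis, so we have a Gröbner basis.
Inter-reduce: drop elements whose leading term is divisible by another's, tail-reduce, and make monic.
Reduced Gröbner basis: {p - 1, r - 1}.
Label its elements g_1 = p - 1, g_2 = r - 1.

Reduce h = -4pq + 3pr - 3/5qr + 23/5q - 4 modulo G:
  leading term pq: subtract (-4q)·g_1 from -4pq + 3pr - 3/5qr + 23/5q - 4 → 3pr - 3/5qr + 3/5q - 4
  leading term pr: subtract (3r)·g_1 from 3pr - 3/5qr + 3/5q - 4 → -3/5qr + 3/5q + 3r - 4
  leading term qr: subtract (-3/5q)·g_2 from -3/5qr + 3/5q + 3r - 4 → 3r - 4
  leading term r: subtract (3)·g_2 from 3r - 4 → -1
  leading term 1: no divisor's leading term divides it; move -1 to the remainder.
  normal form = -1.
The normal form is nonzero, so h ∉ I. Since h minus its normal form lies in I, I + (h) = I + (n) where n = -1; decide whether this ideal is the whole ring.
Here n = -1 is a nonzero constant, hence a unit: 1 ∈ I + (h), the Gröbner basis of I + (h) is {1}, and the enlarged system has no common solution — adjoining h is inconsistent.

Ideal membership is decidable via reduction modulo a Gröbner basis.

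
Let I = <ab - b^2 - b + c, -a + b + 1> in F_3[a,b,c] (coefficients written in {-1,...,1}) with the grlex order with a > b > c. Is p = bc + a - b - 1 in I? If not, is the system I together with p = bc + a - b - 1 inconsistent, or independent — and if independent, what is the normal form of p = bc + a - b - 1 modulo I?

First compute the reduced Gröbner basis of I by Buchberger's algorithm.
f_1 = ab - b^2 - b + c, LT = ab.
f_2 = -a + b + 1, LT = a.

S(f_1,f_2): lcm = ab. S = c.
  leading term c: no divisor's leading term divides it; move c to the remainder.
  remainder c ≠ 0; add h_3 = c to the basis.

The other S-polynomials (S(f_1,h_3), S(f_2,h_3)) all reduce to 0 modulo the current basis, so we have a Gröbner basis.
Inter-reduce: drop elements whose leading term is divisible by another's, tail-reduce, and make monic.
Reduced Gröbner basis: {a - b - 1, c}.
Label its elements g_1 = a - b - 1, g_2 = c.

Reduce p = bc + a - b - 1 modulo G:
  leading term bc: subtract (b)·g_2 from bc + a - b - 1 → a - b - 1
  leading term a: subtract (1)·g_1 from a - b - 1 → 0
  normal form = 0.
Since the normal form is 0, p ∈ I.

bc + a - b - 1 lies in I (it reduces to 0).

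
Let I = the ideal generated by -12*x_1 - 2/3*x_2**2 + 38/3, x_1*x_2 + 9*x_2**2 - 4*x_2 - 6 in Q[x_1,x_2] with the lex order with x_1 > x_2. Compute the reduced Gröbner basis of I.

f_1 = -12*x_1 - 2/3*x_2**2 + 38/3, LT = x_1.
f_2 = x_1*x_2 + 9*x_2**2 - 4*x_2 - 6, LT = x_1*x_2.

S(f_1,f_2): lcm = x_1*x_2. S = 1/18*x_2**3 - 9*x_2**2 + 53/18*x_2 + 6.
  leading term x_2**3: no divisor's leading term divides it; move 1/18*x_2**3 to the remainder.
  leading term x_2**2: no divisor's leading term divides it; move -9*x_2**2 to the remainder.
  leading term x_2: no divisor's leading term divides it; move 53/18*x_2 to the remainder.
  leading term 1: no divisor's leading term divides it; move 6 to the remainder.
  remainder 1/18*x_2**3 - 9*x_2**2 + 53/18*x_2 + 6 ≠ 0; add g_3 = 1/18*x_2**3 - 9*x_2**2 + 53/18*x_2 + 6 to the basis.

The other S-polynomials (S(f_1,g_3), S(f_2,g_3)) all reduce to 0 modulo the current basis, so we have a Gröbner basis.
Inter-reduce: drop elements whose leading term is divisible by another's, tail-reduce, and make monic.

G = {x_1 + 1/18*x_2**2 - 19/18, x_2**3 - 162*x_2**2 + 53*x_2 + 108}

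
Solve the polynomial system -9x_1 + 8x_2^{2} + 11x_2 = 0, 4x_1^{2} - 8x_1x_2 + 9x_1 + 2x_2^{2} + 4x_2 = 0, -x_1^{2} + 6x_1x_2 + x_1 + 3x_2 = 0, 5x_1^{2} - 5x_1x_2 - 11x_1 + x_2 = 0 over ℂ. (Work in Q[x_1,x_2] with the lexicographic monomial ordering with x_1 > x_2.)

{(0, 0)}

Compute a lex Gröbner basis by Buchberger's algorithm.
f_1 = -9x_1 + 8x_2^{2} + 11x_2, LT = x_1.
f_2 = 4x_1^{2} - 8x_1x_2 + 9x_1 + 2x_2^{2} + 4x_2, LT = x_1^{2}.
f_3 = -x_1^{2} + 6x_1x_2 + x_1 + 3x_2, LT = x_1^{2}.
f_4 = 5x_1^{2} - 5x_1x_2 - 11x_1 + x_2, LT = x_1^{2}.

S(f_1,f_2): lcm = x_1^{2}. S = -\tfrac{8}{9}x_1x_2^{2} + \tfrac{7}{9}x_1x_2 - \tfrac{9}{4}x_1 - \tfrac{1}{2}x_2^{2} - x_2.
  leading term x_1x_2^{2}: subtract (\tfrac{8}{81}x_2^{2})·f_1 from -\tfrac{8}{9}x_1x_2^{2} + \tfrac{7}{9}x_1x_2 - \tfrac{9}{4}x_1 - \tfrac{1}{2}x_2^{2} - x_2 → \tfrac{7}{9}x_1x_2 - \tfrac{9}{4}x_1 - \tfrac{64}{81}x_2^{4} - \tfrac{88}{81}x_2^{3} - \tfrac{1}{2}x_2^{2} - x_2
  leading term x_1x_2: subtract (-\tfrac{7}{81}x_2)·f_1 from \tfrac{7}{9}x_1x_2 - \tfrac{9}{4}x_1 - \tfrac{64}{81}x_2^{4} - \tfrac{88}{81}x_2^{3} - \tfrac{1}{2}x_2^{2} - x_2 → -\tfrac{9}{4}x_1 - \tfrac{64}{81}x_2^{4} - \tfrac{32}{81}x_2^{3} + \tfrac{73}{162}x_2^{2} - x_2
  leading term x_1: subtract (\tfrac{1}{4})·f_1 from -\tfrac{9}{4}x_1 - \tfrac{64}{81}x_2^{4} - \tfrac{32}{81}x_2^{3} + \tfrac{73}{162}x_2^{2} - x_2 → -\tfrac{64}{81}x_2^{4} - \tfrac{32}{81}x_2^{3} - \tfrac{251}{162}x_2^{2} - \tfrac{15}{4}x_2
  leading term x_2^{4}: no divisor's leading term divides it; move -\tfrac{64}{81}x_2^{4} to the remainder.
  leading term x_2^{3}: no divisor's leading term divides it; move -\tfrac{32}{81}x_2^{3} to the remainder.
  leading term x_2^{2}: no divisor's leading term divides it; move -\tfrac{251}{162}x_2^{2} to the remainder.
  leading term x_2: no divisor's leading term divides it; move -\tfrac{15}{4}x_2 to the remainder.
  remainder -\tfrac{64}{81}x_2^{4} - \tfrac{32}{81}x_2^{3} - \tfrac{251}{162}x_2^{2} - \tfrac{15}{4}x_2 ≠ 0; add h_5 = -\tfrac{64}{81}x_2^{4} - \tfrac{32}{81}x_2^{3} - \tfrac{251}{162}x_2^{2} - \tfrac{15}{4}x_2 to the basis.

S(f_1,f_3): lcm = x_1^{2}. S = -\tfrac{8}{9}x_1x_2^{2} + \tfrac{43}{9}x_1x_2 + x_1 + 3x_2.
  leading term x_1x_2^{2}: subtract (\tfrac{8}{81}x_2^{2})·f_1 from -\tfrac{8}{9}x_1x_2^{2} + \tfrac{43}{9}x_1x_2 + x_1 + 3x_2 → \tfrac{43}{9}x_1x_2 + x_1 - \tfrac{64}{81}x_2^{4} - \tfrac{88}{81}x_2^{3} + 3x_2
  leading term x_1x_2: subtract (-\tfrac{43}{81}x_2)·f_1 from \tfrac{43}{9}x_1x_2 + x_1 - \tfrac{64}{81}x_2^{4} - \tfrac{88}{81}x_2^{3} + 3x_2 → x_1 - \tfrac{64}{81}x_2^{4} + \tfrac{256}{81}x_2^{3} + \tfrac{473}{81}x_2^{2} + 3x_2
  leading term x_1: subtract (-\tfrac{1}{9})·f_1 from x_1 - \tfrac{64}{81}x_2^{4} + \tfrac{256}{81}x_2^{3} + \tfrac{473}{81}x_2^{2} + 3x_2 → -\tfrac{64}{81}x_2^{4} + \tfrac{256}{81}x_2^{3} + \tfrac{545}{81}x_2^{2} + \tfrac{38}{9}x_2
  leading term x_2^{4}: subtract (1)·h_5 from -\tfrac{64}{81}x_2^{4} + \tfrac{256}{81}x_2^{3} + \tfrac{545}{81}x_2^{2} + \tfrac{38}{9}x_2 → \tfrac{32}{9}x_2^{3} + \tfrac{149}{18}x_2^{2} + \tfrac{287}{36}x_2
  leading term x_2^{3}: no divisor's leading term divides it; move \tfrac{32}{9}x_2^{3} to the remainder.
  leading term x_2^{2}: no divisor's leading term divides it; move \tfrac{149}{18}x_2^{2} to the remainder.
  leading term x_2: no divisor's leading term divides it; move \tfrac{287}{36}x_2 to the remainder.
  remainder \tfrac{32}{9}x_2^{3} + \tfrac{149}{18}x_2^{2} + \tfrac{287}{36}x_2 ≠ 0; add h_6 = \tfrac{32}{9}x_2^{3} + \tfrac{149}{18}x_2^{2} + \tfrac{287}{36}x_2 to the basis.

S(f_1,f_4): lcm = x_1^{2}. S = -\tfrac{8}{9}x_1x_2^{2} - \tfrac{2}{9}x_1x_2 + \tfrac{11}{5}x_1 - \tfrac{1}{5}x_2.
  leading term x_1x_2^{2}: subtract (\tfrac{8}{81}x_2^{2})·f_1 from -\tfrac{8}{9}x_1x_2^{2} - \tfrac{2}{9}x_1x_2 + \tfrac{11}{5}x_1 - \tfrac{1}{5}x_2 → -\tfrac{2}{9}x_1x_2 + \tfrac{11}{5}x_1 - \tfrac{64}{81}x_2^{4} - \tfrac{88}{81}x_2^{3} - \tfrac{1}{5}x_2
  leading term x_1x_2: subtract (\tfrac{2}{81}x_2)·f_1 from -\tfrac{2}{9}x_1x_2 + \tfrac{11}{5}x_1 - \tfrac{64}{81}x_2^{4} - \tfrac{88}{81}x_2^{3} - \tfrac{1}{5}x_2 → \tfrac{11}{5}x_1 - \tfrac{64}{81}x_2^{4} - \tfrac{104}{81}x_2^{3} - \tfrac{22}{81}x_2^{2} - \tfrac{1}{5}x_2
  leading term x_1: subtract (-\tfrac{11}{45})·f_1 from \tfrac{11}{5}x_1 - \tfrac{64}{81}x_2^{4} - \tfrac{104}{81}x_2^{3} - \tfrac{22}{81}x_2^{2} - \tfrac{1}{5}x_2 → -\tfrac{64}{81}x_2^{4} - \tfrac{104}{81}x_2^{3} + \tfrac{682}{405}x_2^{2} + \tfrac{112}{45}x_2
  leading term x_2^{4}: subtract (1)·h_5 from -\tfrac{64}{81}x_2^{4} - \tfrac{104}{81}x_2^{3} + \tfrac{682}{405}x_2^{2} + \tfrac{112}{45}x_2 → -\tfrac{8}{9}x_2^{3} + \tfrac{97}{30}x_2^{2} + \tfrac{1123}{180}x_2
  leading term x_2^{3}: subtract (-\tfrac{1}{4})·h_6 from -\tfrac{8}{9}x_2^{3} + \tfrac{97}{30}x_2^{2} + \tfrac{1123}{180}x_2 → \tfrac{1909}{360}x_2^{2} + \tfrac{5927}{720}x_2
  leading term x_2^{2}: no divisor's leading term divides it; move \tfrac{1909}{360}x_2^{2} to the remainder.
  leading term x_2: no divisor's leading term divides it; move \tfrac{5927}{720}x_2 to the remainder.
  remainder \tfrac{1909}{360}x_2^{2} + \tfrac{5927}{720}x_2 ≠ 0; add h_7 = \tfrac{1909}{360}x_2^{2} + \tfrac{5927}{720}x_2 to the basis.

S(h_5,h_6): lcm = x_2^{4}. S = -\tfrac{117}{64}x_2^{3} - \tfrac{9}{32}x_2^{2} + \tfrac{1215}{256}x_2.
  leading term x_2^{3}: subtract (-\tfrac{1053}{2048})·h_6 from -\tfrac{117}{64}x_2^{3} - \tfrac{9}{32}x_2^{2} + \tfrac{1215}{256}x_2 → \tfrac{16281}{4096}x_2^{2} + \tfrac{72459}{8192}x_2
  leading term x_2^{2}: subtract (\tfrac{732645}{977408})·h_7 from \tfrac{16281}{4096}x_2^{2} + \tfrac{72459}{8192}x_2 → \tfrac{5228343}{1954816}x_2
  leading term x_2: no divisor's leading term divides it; move \tfrac{5228343}{1954816}x_2 to the remainder.
  remainder \tfrac{5228343}{1954816}x_2 ≠ 0; add h_8 = \tfrac{5228343}{1954816}x_2 to the basis.

The other S-polynomials (S(f_2,f_3), S(f_2,f_4), S(f_3,f_4), S(f_1,h_5), S(f_2,h_5), S(f_3,h_5), S(f_4,h_5), S(f_1,h_6), S(f_2,h_6), S(f_3,h_6), S(f_4,h_6), S(f_1,h_7), S(f_2,h_7), S(f_3,h_7), S(f_4,h_7), S(h_5,h_7), S(h_6,h_7), S(f_1,h_8), S(f_2,h_8), S(f_3,h_8), S(f_4,h_8), S(h_5,h_8), S(h_6,h_8), S(h_7,h_8)) all reduce to 0 modulo the current basis, so we have a Gröbner basis.
Inter-reduce: drop elements whose leading term is divisible by another's, tail-reduce, and make monic.
Reduced Gröbner basis: {x_1, x_2}.

A lex Gröbner basis eliminates variables successively. Here x_2 depends only on x_2, with roots {0}; lifting each root through the earlier basis elements recovers the full solutions.
  x_2 = 0: the earlier basis element becomes x_1 = 0, giving x_1 = 0 — point (0, 0).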